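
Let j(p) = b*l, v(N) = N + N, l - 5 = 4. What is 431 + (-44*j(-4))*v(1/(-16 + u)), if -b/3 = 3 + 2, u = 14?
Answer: -5509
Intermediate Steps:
l = 9 (l = 5 + 4 = 9)
v(N) = 2*N
b = -15 (b = -3*(3 + 2) = -3*5 = -15)
j(p) = -135 (j(p) = -15*9 = -135)
431 + (-44*j(-4))*v(1/(-16 + u)) = 431 + (-44*(-135))*(2/(-16 + 14)) = 431 + 5940*(2/(-2)) = 431 + 5940*(2*(-1/2)) = 431 + 5940*(-1) = 431 - 5940 = -5509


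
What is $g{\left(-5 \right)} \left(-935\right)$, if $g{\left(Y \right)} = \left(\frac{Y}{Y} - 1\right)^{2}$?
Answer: $0$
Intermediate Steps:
$g{\left(Y \right)} = 0$ ($g{\left(Y \right)} = \left(1 - 1\right)^{2} = 0^{2} = 0$)
$g{\left(-5 \right)} \left(-935\right) = 0 \left(-935\right) = 0$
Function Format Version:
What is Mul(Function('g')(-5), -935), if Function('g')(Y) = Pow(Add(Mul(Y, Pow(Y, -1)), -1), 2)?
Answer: 0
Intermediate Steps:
Function('g')(Y) = 0 (Function('g')(Y) = Pow(Add(1, -1), 2) = Pow(0, 2) = 0)
Mul(Function('g')(-5), -935) = Mul(0, -935) = 0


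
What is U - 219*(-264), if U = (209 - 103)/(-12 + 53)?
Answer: 2370562/41 ≈ 57819.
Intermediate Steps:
U = 106/41 ≈ 2.5854
U - 219*(-264) = 106/41 - 219*(-264) = 106/41 + 57816 = 2370562/41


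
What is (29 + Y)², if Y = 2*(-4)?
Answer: 441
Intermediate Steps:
Y = -8
(29 + Y)² = (29 - 8)² = 21² = 441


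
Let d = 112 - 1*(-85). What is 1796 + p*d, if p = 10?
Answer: 3766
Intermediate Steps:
d = 197 (d = 112 + 85 = 197)
1796 + p*d = 1796 + 10*197 = 1796 + 1970 = 3766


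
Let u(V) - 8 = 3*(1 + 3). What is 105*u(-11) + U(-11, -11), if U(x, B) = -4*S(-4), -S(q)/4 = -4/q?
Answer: 2116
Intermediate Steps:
S(q) = 16/q (S(q) = -(-16)/q = 16/q)
U(x, B) = 16 (U(x, B) = -64/(-4) = -64*(-1)/4 = -4*(-4) = 16)
u(V) = 20 (u(V) = 8 + 3*(1 + 3) = 8 + 3*4 = 8 + 12 = 20)
105*u(-11) + U(-11, -11) = 105*20 + 16 = 2100 + 16 = 2116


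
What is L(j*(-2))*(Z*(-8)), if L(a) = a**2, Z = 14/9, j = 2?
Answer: -1792/9 ≈ -199.11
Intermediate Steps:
Z = 14/9 (Z = 14*(1/9) = 14/9 ≈ 1.5556)
L(j*(-2))*(Z*(-8)) = (2*(-2))**2*((14/9)*(-8)) = (-4)**2*(-112/9) = 16*(-112/9) = -1792/9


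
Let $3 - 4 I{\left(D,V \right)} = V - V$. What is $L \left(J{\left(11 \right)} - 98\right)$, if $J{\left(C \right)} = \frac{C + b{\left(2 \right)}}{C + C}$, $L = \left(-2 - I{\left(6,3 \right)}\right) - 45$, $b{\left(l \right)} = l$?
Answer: $\frac{409313}{88} \approx 4651.3$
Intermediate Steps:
$I{\left(D,V \right)} = \frac{3}{4}$ ($I{\left(D,V \right)} = \frac{3}{4} - \frac{V - V}{4} = \frac{3}{4} - 0 = \frac{3}{4} + 0 = \frac{3}{4}$)
$L = - \frac{191}{4}$ ($L = \left(-2 - \frac{3}{4}\right) - 45 = - \frac{11}{4} - 45 = - \frac{191}{4} \approx -47.75$)
$J{\left(C \right)} = \frac{2 + C}{2 C}$ ($J{\left(C \right)} = \frac{C + 2}{C + C} = \frac{2 + C}{2 C}$)
$L \left(J{\left(11 \right)} - 98\right) = - \frac{191 \left(\frac{2 + 11}{2 \cdot 11} - 98\right)}{4} = - \frac{191 \left(\frac{1}{2} \cdot \frac{1}{11} \cdot 13 - 98\right)}{4} = - \frac{191 \left(\frac{13}{22} - 98\right)}{4} = \left(- \frac{191}{4}\right) \left(- \frac{2143}{22}\right) = \frac{409313}{88}$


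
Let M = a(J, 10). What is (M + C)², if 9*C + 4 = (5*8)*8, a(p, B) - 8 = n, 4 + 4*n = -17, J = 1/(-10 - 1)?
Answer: 1857769/1296 ≈ 1433.5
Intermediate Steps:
J = -1/11 (J = 1/(-11) = -1/11 ≈ -0.090909)
n = -21/4 (n = -1 + (¼)*(-17) = -1 - 17/4 = -21/4 ≈ -5.2500)
a(p, B) = 11/4 (a(p, B) = 8 - 21/4 = 11/4)
C = 316/9 (C = -4/9 + ((5*8)*8)/9 = -4/9 + (40*8)/9 = -4/9 + (⅑)*320 = -4/9 + 320/9 = 316/9 ≈ 35.111)
M = 11/4 ≈ 2.7500
(M + C)² = (11/4 + 316/9)² = (1363/36)² = 1857769/1296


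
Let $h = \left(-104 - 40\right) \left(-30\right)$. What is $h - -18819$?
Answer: $23139$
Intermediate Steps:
$h = 4320$ ($h = \left(-144\right) \left(-30\right) = 4320$)
$h - -18819 = 4320 - -18819 = 4320 + 18819 = 23139$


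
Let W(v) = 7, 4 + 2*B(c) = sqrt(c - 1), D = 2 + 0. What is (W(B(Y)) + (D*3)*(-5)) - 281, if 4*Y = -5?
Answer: -304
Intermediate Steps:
Y = -5/4 (Y = (1/4)*(-5) = -5/4 ≈ -1.2500)
D = 2
B(c) = -2 + sqrt(-1 + c)/2 (B(c) = -2 + sqrt(c - 1)/2 = -2 + sqrt(-1 + c)/2)
(W(B(Y)) + (D*3)*(-5)) - 281 = (7 + (2*3)*(-5)) - 281 = (7 + 6*(-5)) - 281 = (7 - 30) - 281 = -23 - 281 = -304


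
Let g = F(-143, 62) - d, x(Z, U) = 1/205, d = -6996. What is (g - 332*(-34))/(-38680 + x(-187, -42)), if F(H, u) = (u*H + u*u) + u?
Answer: -2731420/7929399 ≈ -0.34447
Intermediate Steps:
x(Z, U) = 1/205
F(H, u) = u + u² + H*u (F(H, u) = (H*u + u²) + u = (u² + H*u) + u = u + u² + H*u)
g = 2036 (g = 62*(1 - 143 + 62) - 1*(-6996) = 62*(-80) + 6996 = -4960 + 6996 = 2036)
(g - 332*(-34))/(-38680 + x(-187, -42)) = (2036 - 332*(-34))/(-38680 + 1/205) = (2036 + 11288)/(-7929399/205) = 13324*(-205/7929399) = -2731420/7929399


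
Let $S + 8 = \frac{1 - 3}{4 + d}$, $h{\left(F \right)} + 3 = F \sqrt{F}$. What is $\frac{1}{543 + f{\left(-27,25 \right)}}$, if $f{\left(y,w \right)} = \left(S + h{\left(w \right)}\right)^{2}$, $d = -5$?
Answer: $\frac{1}{13999} \approx 7.1434 \cdot 10^{-5}$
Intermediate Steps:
$h{\left(F \right)} = -3 + F^{\frac{3}{2}}$ ($h{\left(F \right)} = -3 + F \sqrt{F} = -3 + F^{\frac{3}{2}}$)
$S = -6$ ($S = -8 + \frac{1 - 3}{4 - 5} = -8 - \frac{2}{-1} = -8 - -2 = -8 + 2 = -6$)
$f{\left(y,w \right)} = \left(-9 + w^{\frac{3}{2}}\right)^{2}$ ($f{\left(y,w \right)} = \left(-6 + \left(-3 + w^{\frac{3}{2}}\right)\right)^{2} = \left(-9 + w^{\frac{3}{2}}\right)^{2}$)
$\frac{1}{543 + f{\left(-27,25 \right)}} = \frac{1}{543 + \left(-9 + 25^{\frac{3}{2}}\right)^{2}} = \frac{1}{543 + \left(-9 + 125\right)^{2}} = \frac{1}{543 + 116^{2}} = \frac{1}{543 + 13456} = \frac{1}{13999}$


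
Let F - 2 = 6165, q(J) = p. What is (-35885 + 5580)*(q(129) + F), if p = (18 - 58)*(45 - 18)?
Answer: -154161535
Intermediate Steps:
p = -1080 (p = -40*27 = -1080)
q(J) = -1080
F = 6167 (F = 2 + 6165 = 6167)
(-35885 + 5580)*(q(129) + F) = (-35885 + 5580)*(-1080 + 6167) = -30305*5087 = -154161535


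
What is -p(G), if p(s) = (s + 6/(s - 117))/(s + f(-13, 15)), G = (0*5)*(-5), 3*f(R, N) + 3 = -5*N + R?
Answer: -2/1183 ≈ -0.0016906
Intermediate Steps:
f(R, N) = -1 - 5*N/3 + R/3 (f(R, N) = -1 + (-5*N + R)/3 = -1 + (R - 5*N)/3 = -1 + (-5*N/3 + R/3) = -1 - 5*N/3 + R/3)
G = 0 (G = 0*(-5) = 0)
p(s) = (s + 6/(-117 + s))/(-91/3 + s) (p(s) = (s + 6/(s - 117))/(s + (-1 - 5/3*15 + (⅓)*(-13))) = (s + 6/(-117 + s))/(s + (-1 - 25 - 13/3)) = (s + 6/(-117 + s))/(s - 91/3) = (s + 6/(-117 + s))/(-91/3 + s))
-p(G) = -3*(6 + 0² - 117*0)/(10647 - 442*0 + 3*0²) = -3*(6 + 0 + 0)/(10647 + 0 + 3*0) = -3*6/(10647 + 0 + 0) = -3*6/10647 = -1*2/1183 = -2/1183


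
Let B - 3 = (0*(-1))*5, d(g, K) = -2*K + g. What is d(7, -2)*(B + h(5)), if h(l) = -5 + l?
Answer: 33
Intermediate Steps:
d(g, K) = g - 2*K
B = 3 (B = 3 + (0*(-1))*5 = 3 + 0*5 = 3 + 0 = 3)
d(7, -2)*(B + h(5)) = (7 - 2*(-2))*(3 + (-5 + 5)) = (7 + 4)*(3 + 0) = 11*3 = 33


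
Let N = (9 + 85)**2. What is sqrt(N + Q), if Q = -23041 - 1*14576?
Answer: I*sqrt(28781) ≈ 169.65*I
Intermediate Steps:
N = 8836 (N = 94**2 = 8836)
Q = -37617 (Q = -23041 - 14576 = -37617)
sqrt(N + Q) = sqrt(8836 - 37617) = sqrt(-28781) = I*sqrt(28781)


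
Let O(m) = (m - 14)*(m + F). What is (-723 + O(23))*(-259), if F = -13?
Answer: 163947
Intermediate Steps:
O(m) = (-14 + m)*(-13 + m) (O(m) = (m - 14)*(m - 13) = (-14 + m)*(-13 + m))
(-723 + O(23))*(-259) = (-723 + (182 + 23**2 - 27*23))*(-259) = (-723 + (182 + 529 - 621))*(-259) = (-723 + 90)*(-259) = -633*(-259) = 163947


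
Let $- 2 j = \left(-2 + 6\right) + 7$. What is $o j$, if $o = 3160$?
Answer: $-17380$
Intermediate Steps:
$j = - \frac{11}{2}$ ($j = - \frac{\left(-2 + 6\right) + 7}{2} = - \frac{4 + 7}{2} = \left(- \frac{1}{2}\right) 11 = - \frac{11}{2} \approx -5.5$)
$o j = 3160 \left(- \frac{11}{2}\right) = -17380$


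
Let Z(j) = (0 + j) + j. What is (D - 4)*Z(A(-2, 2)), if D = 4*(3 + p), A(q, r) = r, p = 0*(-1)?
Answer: 32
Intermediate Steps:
p = 0
Z(j) = 2*j (Z(j) = j + j = 2*j)
D = 12 (D = 4*(3 + 0) = 4*3 = 12)
(D - 4)*Z(A(-2, 2)) = (12 - 4)*(2*2) = 8*4 = 32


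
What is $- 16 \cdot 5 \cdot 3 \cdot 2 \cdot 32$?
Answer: $-15360$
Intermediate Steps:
$- 16 \cdot 5 \cdot 3 \cdot 2 \cdot 32 = - 16 \cdot 15 \cdot 2 \cdot 32 = \left(-16\right) 30 \cdot 32 = \left(-480\right) 32 = -15360$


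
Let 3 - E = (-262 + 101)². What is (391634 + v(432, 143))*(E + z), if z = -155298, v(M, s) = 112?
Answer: -70990643136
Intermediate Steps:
E = -25918 (E = 3 - (-262 + 101)² = 3 - 1*(-161)² = 3 - 1*25921 = 3 - 25921 = -25918)
(391634 + v(432, 143))*(E + z) = (391634 + 112)*(-25918 - 155298) = 391746*(-181216) = -70990643136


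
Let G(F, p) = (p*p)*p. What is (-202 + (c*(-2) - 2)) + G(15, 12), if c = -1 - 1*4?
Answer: 1534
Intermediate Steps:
G(F, p) = p³ (G(F, p) = p²*p = p³)
c = -5 (c = -1 - 4 = -5)
(-202 + (c*(-2) - 2)) + G(15, 12) = (-202 + (-5*(-2) - 2)) + 12³ = (-202 + (10 - 2)) + 1728 = (-202 + 8) + 1728 = -194 + 1728 = 1534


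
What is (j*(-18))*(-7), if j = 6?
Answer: 756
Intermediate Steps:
(j*(-18))*(-7) = (6*(-18))*(-7) = -108*(-7) = 756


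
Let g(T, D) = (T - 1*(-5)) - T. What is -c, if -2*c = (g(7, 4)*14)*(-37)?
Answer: -1295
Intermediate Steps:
g(T, D) = 5 (g(T, D) = (T + 5) - T = (5 + T) - T = 5)
c = 1295 (c = -5*14*(-37)/2 = -35*(-37) = -½*(-2590) = 1295)
-c = -1*1295 = -1295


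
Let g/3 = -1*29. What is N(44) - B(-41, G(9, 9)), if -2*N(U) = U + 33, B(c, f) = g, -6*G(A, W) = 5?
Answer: 97/2 ≈ 48.500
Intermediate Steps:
G(A, W) = -5/6 (G(A, W) = -1/6*5 = -5/6)
g = -87 (g = 3*(-1*29) = 3*(-29) = -87)
B(c, f) = -87
N(U) = -33/2 - U/2 (N(U) = -(U + 33)/2 = -(33 + U)/2 = -33/2 - U/2)
N(44) - B(-41, G(9, 9)) = (-33/2 - 1/2*44) - 1*(-87) = (-33/2 - 22) + 87 = -77/2 + 87 = 97/2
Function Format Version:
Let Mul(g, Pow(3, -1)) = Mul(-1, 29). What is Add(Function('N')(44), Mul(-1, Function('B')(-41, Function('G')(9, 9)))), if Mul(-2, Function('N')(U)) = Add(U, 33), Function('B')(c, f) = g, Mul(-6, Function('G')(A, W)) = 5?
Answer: Rational(97, 2) ≈ 48.500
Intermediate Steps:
Function('G')(A, W) = Rational(-5, 6) (Function('G')(A, W) = Mul(Rational(-1, 6), 5) = Rational(-5, 6))
g = -87 (g = Mul(3, Mul(-1, 29)) = Mul(3, -29) = -87)
Function('B')(c, f) = -87
Function('N')(U) = Add(Rational(-33, 2), Mul(Rational(-1, 2), U)) (Function('N')(U) = Mul(Rational(-1, 2), Add(U, 33)) = Mul(Rational(-1, 2), Add(33, U)) = Add(Rational(-33, 2), Mul(Rational(-1, 2), U)))
Add(Function('N')(44), Mul(-1, Function('B')(-41, Function('G')(9, 9)))) = Add(Add(Rational(-33, 2), Mul(Rational(-1, 2), 44)), Mul(-1, -87)) = Add(Add(Rational(-33, 2), -22), 87) = Add(Rational(-77, 2), 87) = Rational(97, 2)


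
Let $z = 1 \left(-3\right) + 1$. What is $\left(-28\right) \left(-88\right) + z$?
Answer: $2462$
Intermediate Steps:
$z = -2$ ($z = -3 + 1 = -2$)
$\left(-28\right) \left(-88\right) + z = \left(-28\right) \left(-88\right) - 2 = 2464 - 2 = 2462$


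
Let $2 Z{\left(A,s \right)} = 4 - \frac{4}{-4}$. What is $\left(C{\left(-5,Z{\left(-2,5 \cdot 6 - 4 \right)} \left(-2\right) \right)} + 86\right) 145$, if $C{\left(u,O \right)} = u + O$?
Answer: $11020$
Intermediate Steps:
$Z{\left(A,s \right)} = \frac{5}{2}$ ($Z{\left(A,s \right)} = \frac{4 - \frac{4}{-4}}{2} = \frac{4 - -1}{2} = \frac{4 + 1}{2} = \frac{1}{2} \cdot 5 = \frac{5}{2}$)
$C{\left(u,O \right)} = O + u$
$\left(C{\left(-5,Z{\left(-2,5 \cdot 6 - 4 \right)} \left(-2\right) \right)} + 86\right) 145 = \left(\left(\frac{5}{2} \left(-2\right) - 5\right) + 86\right) 145 = \left(\left(-5 - 5\right) + 86\right) 145 = \left(-10 + 86\right) 145 = 76 \cdot 145 = 11020$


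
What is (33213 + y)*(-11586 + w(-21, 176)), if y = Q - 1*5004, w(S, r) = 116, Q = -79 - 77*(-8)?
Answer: -329716620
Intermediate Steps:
Q = 537 (Q = -79 + 616 = 537)
y = -4467 (y = 537 - 1*5004 = 537 - 5004 = -4467)
(33213 + y)*(-11586 + w(-21, 176)) = (33213 - 4467)*(-11586 + 116) = 28746*(-11470) = -329716620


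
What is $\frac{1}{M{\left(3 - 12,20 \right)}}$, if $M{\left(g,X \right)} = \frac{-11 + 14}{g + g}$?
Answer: $-6$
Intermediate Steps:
$M{\left(g,X \right)} = \frac{3}{2 g}$
$\frac{1}{M{\left(3 - 12,20 \right)}} = \frac{1}{\frac{3}{2} \frac{1}{3 - 12}} = \frac{1}{\frac{3}{2} \frac{1}{-9}} = \frac{1}{\frac{3}{2} \left(- \frac{1}{9}\right)} = \frac{1}{- \frac{1}{6}} = -6$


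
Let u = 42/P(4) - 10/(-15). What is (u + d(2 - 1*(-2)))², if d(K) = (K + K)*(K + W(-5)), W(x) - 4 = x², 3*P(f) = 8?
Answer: 11323225/144 ≈ 78634.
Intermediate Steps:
P(f) = 8/3 (P(f) = (⅓)*8 = 8/3)
W(x) = 4 + x²
d(K) = 2*K*(29 + K) (d(K) = (K + K)*(K + (4 + (-5)²)) = (2*K)*(K + (4 + 25)) = (2*K)*(K + 29) = (2*K)*(29 + K) = 2*K*(29 + K))
u = 197/12 (u = 42/(8/3) - 10/(-15) = 42*(3/8) - 10*(-1/15) = 63/4 + ⅔ = 197/12 ≈ 16.417)
(u + d(2 - 1*(-2)))² = (197/12 + 2*(2 - 1*(-2))*(29 + (2 - 1*(-2))))² = (197/12 + 2*(2 + 2)*(29 + (2 + 2)))² = (197/12 + 2*4*(29 + 4))² = (197/12 + 2*4*33)² = (197/12 + 264)² = (3365/12)² = 11323225/144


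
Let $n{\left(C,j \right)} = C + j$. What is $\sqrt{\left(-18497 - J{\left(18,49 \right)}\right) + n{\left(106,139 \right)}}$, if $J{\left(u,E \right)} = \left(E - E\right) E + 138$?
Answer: $i \sqrt{18390} \approx 135.61 i$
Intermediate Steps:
$J{\left(u,E \right)} = 138$ ($J{\left(u,E \right)} = 0 E + 138 = 0 + 138 = 138$)
$\sqrt{\left(-18497 - J{\left(18,49 \right)}\right) + n{\left(106,139 \right)}} = \sqrt{\left(-18497 - 138\right) + \left(106 + 139\right)} = \sqrt{\left(-18497 - 138\right) + 245} = \sqrt{-18635 + 245} = \sqrt{-18390} = i \sqrt{18390}$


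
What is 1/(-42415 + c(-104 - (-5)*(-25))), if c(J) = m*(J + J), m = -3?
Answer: -1/41041 ≈ -2.4366e-5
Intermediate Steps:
c(J) = -6*J (c(J) = -3*(J + J) = -6*J)
1/(-42415 + c(-104 - (-5)*(-25))) = 1/(-42415 - 6*(-104 - (-5)*(-25))) = 1/(-42415 - 6*(-104 - 1*125)) = 1/(-42415 - 6*(-104 - 125)) = 1/(-42415 - 6*(-229)) = 1/(-42415 + 1374) = 1/(-41041) = -1/41041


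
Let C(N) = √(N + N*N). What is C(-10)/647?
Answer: 3*√10/647 ≈ 0.014663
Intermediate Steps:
C(N) = √(N + N²)
C(-10)/647 = √(-10*(1 - 10))/647 = √(-10*(-9))*(1/647) = √90*(1/647) = (3*√10)*(1/647) = 3*√10/647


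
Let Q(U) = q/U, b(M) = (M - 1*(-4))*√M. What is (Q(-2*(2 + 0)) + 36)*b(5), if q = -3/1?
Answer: 1323*√5/4 ≈ 739.58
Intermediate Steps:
b(M) = √M*(4 + M) (b(M) = (M + 4)*√M = (4 + M)*√M = √M*(4 + M))
q = -3 (q = -3*1 = -3)
Q(U) = -3/U
(Q(-2*(2 + 0)) + 36)*b(5) = (-3*(-1/(2*(2 + 0))) + 36)*(√5*(4 + 5)) = (-3/((-2*2)) + 36)*(√5*9) = (-3/(-4) + 36)*(9*√5) = (-3*(-¼) + 36)*(9*√5) = (¾ + 36)*(9*√5) = 147*(9*√5)/4 = 1323*√5/4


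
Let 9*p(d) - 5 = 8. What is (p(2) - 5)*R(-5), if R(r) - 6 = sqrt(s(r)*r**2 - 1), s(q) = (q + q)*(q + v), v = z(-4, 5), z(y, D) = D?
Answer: -64/3 - 32*I/9 ≈ -21.333 - 3.5556*I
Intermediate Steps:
p(d) = 13/9 (p(d) = 5/9 + (1/9)*8 = 5/9 + 8/9 = 13/9)
v = 5
s(q) = 2*q*(5 + q) (s(q) = (q + q)*(q + 5) = (2*q)*(5 + q) = 2*q*(5 + q))
R(r) = 6 + sqrt(-1 + 2*r**3*(5 + r)) (R(r) = 6 + sqrt((2*r*(5 + r))*r**2 - 1) = 6 + sqrt(2*r**3*(5 + r) - 1) = 6 + sqrt(-1 + 2*r**3*(5 + r)))
(p(2) - 5)*R(-5) = (13/9 - 5)*(6 + sqrt(-1 + 2*(-5)**3*(5 - 5))) = -32*(6 + sqrt(-1 + 2*(-125)*0))/9 = -32*(6 + sqrt(-1 + 0))/9 = -32*(6 + sqrt(-1))/9 = -32*(6 + I)/9 = -64/3 - 32*I/9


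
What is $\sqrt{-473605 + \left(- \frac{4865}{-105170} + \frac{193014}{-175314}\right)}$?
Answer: $\frac{i \sqrt{178892314054549541306094}}{614592446} \approx 688.19 i$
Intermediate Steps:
$\sqrt{-473605 + \left(- \frac{4865}{-105170} + \frac{193014}{-175314}\right)} = \sqrt{-473605 + \left(\left(-4865\right) \left(- \frac{1}{105170}\right) + 193014 \left(- \frac{1}{175314}\right)\right)} = \sqrt{-473605 + \left(\frac{973}{21034} - \frac{32169}{29219}\right)} = \sqrt{-473605 - \frac{648212659}{614592446}} = \sqrt{- \frac{291074703600489}{614592446}} = \frac{i \sqrt{178892314054549541306094}}{614592446}$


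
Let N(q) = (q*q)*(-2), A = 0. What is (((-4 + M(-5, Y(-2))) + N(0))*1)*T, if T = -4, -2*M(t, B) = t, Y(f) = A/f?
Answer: 6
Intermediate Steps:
Y(f) = 0 (Y(f) = 0/f = 0)
N(q) = -2*q**2 (N(q) = q**2*(-2) = -2*q**2)
M(t, B) = -t/2
(((-4 + M(-5, Y(-2))) + N(0))*1)*T = (((-4 - 1/2*(-5)) - 2*0**2)*1)*(-4) = (((-4 + 5/2) - 2*0)*1)*(-4) = ((-3/2 + 0)*1)*(-4) = -3/2*1*(-4) = -3/2*(-4) = 6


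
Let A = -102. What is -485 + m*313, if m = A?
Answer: -32411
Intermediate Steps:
m = -102
-485 + m*313 = -485 - 102*313 = -485 - 31926 = -32411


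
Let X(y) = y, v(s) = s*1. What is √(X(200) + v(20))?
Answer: 2*√55 ≈ 14.832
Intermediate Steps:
v(s) = s
√(X(200) + v(20)) = √(200 + 20) = √220 = 2*√55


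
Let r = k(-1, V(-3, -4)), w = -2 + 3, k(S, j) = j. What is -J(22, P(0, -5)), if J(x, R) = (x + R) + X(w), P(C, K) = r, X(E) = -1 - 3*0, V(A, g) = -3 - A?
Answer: -21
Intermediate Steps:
w = 1
X(E) = -1 (X(E) = -1 + 0 = -1)
r = 0 (r = -3 - 1*(-3) = -3 + 3 = 0)
P(C, K) = 0
J(x, R) = -1 + R + x (J(x, R) = (x + R) - 1 = (R + x) - 1 = -1 + R + x)
-J(22, P(0, -5)) = -(-1 + 0 + 22) = -1*21 = -21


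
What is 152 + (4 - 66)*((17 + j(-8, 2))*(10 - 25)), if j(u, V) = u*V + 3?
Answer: 3872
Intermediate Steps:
j(u, V) = 3 + V*u (j(u, V) = V*u + 3 = 3 + V*u)
152 + (4 - 66)*((17 + j(-8, 2))*(10 - 25)) = 152 + (4 - 66)*((17 + (3 + 2*(-8)))*(10 - 25)) = 152 - 62*(17 + (3 - 16))*(-15) = 152 - 62*(17 - 13)*(-15) = 152 - 248*(-15) = 152 - 62*(-60) = 152 + 3720 = 3872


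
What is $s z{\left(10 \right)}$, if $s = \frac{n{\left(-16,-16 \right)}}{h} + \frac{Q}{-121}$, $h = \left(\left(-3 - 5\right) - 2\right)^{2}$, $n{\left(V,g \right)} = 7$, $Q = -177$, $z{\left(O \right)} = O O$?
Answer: $\frac{18547}{121} \approx 153.28$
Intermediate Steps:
$z{\left(O \right)} = O^{2}$
$h = 100$ ($h = \left(-8 - 2\right)^{2} = \left(-10\right)^{2} = 100$)
$s = \frac{18547}{12100}$ ($s = \frac{7}{100} - \frac{177}{-121} = 7 \cdot \frac{1}{100} - - \frac{177}{121} = \frac{7}{100} + \frac{177}{121} = \frac{18547}{12100} \approx 1.5328$)
$s z{\left(10 \right)} = \frac{18547 \cdot 10^{2}}{12100} = \frac{18547}{12100} \cdot 100 = \frac{18547}{121}$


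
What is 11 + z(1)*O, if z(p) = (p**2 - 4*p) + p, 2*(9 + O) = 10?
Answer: 19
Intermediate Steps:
O = -4 (O = -9 + (1/2)*10 = -9 + 5 = -4)
z(p) = p**2 - 3*p
11 + z(1)*O = 11 + (1*(-3 + 1))*(-4) = 11 + (1*(-2))*(-4) = 11 - 2*(-4) = 11 + 8 = 19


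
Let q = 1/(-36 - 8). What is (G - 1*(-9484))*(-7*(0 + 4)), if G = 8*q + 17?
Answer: -2926252/11 ≈ -2.6602e+5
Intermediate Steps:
q = -1/44 (q = 1/(-44) = -1/44 ≈ -0.022727)
G = 185/11 (G = 8*(-1/44) + 17 = -2/11 + 17 = 185/11 ≈ 16.818)
(G - 1*(-9484))*(-7*(0 + 4)) = (185/11 - 1*(-9484))*(-7*(0 + 4)) = (185/11 + 9484)*(-7*4) = (104509/11)*(-28) = -2926252/11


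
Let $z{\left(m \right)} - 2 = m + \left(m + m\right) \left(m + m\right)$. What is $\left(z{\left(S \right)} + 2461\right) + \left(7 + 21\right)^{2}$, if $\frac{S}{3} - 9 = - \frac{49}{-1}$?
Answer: $124525$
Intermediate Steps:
$S = 174$ ($S = 27 + 3 \left(- \frac{49}{-1}\right) = 27 + 3 \left(\left(-49\right) \left(-1\right)\right) = 27 + 3 \cdot 49 = 27 + 147 = 174$)
$z{\left(m \right)} = 2 + m + 4 m^{2}$ ($z{\left(m \right)} = 2 + \left(m + \left(m + m\right) \left(m + m\right)\right) = 2 + \left(m + 2 m 2 m\right) = 2 + \left(m + 4 m^{2}\right) = 2 + m + 4 m^{2}$)
$\left(z{\left(S \right)} + 2461\right) + \left(7 + 21\right)^{2} = \left(\left(2 + 174 + 4 \cdot 174^{2}\right) + 2461\right) + \left(7 + 21\right)^{2} = \left(\left(2 + 174 + 4 \cdot 30276\right) + 2461\right) + 28^{2} = \left(\left(2 + 174 + 121104\right) + 2461\right) + 784 = \left(121280 + 2461\right) + 784 = 123741 + 784 = 124525$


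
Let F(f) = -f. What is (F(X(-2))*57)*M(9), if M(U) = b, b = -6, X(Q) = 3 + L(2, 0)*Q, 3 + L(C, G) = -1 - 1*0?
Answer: 3762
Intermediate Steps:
L(C, G) = -4 (L(C, G) = -3 + (-1 - 1*0) = -3 + (-1 + 0) = -3 - 1 = -4)
X(Q) = 3 - 4*Q
M(U) = -6
(F(X(-2))*57)*M(9) = (-(3 - 4*(-2))*57)*(-6) = (-(3 + 8)*57)*(-6) = (-1*11*57)*(-6) = -11*57*(-6) = -627*(-6) = 3762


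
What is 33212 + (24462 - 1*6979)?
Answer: 50695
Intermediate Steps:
33212 + (24462 - 1*6979) = 33212 + (24462 - 6979) = 33212 + 17483 = 50695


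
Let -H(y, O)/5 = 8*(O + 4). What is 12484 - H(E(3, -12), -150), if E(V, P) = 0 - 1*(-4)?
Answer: 6644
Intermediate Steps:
E(V, P) = 4 (E(V, P) = 0 + 4 = 4)
H(y, O) = -160 - 40*O (H(y, O) = -40*(O + 4) = -40*(4 + O) = -5*(32 + 8*O) = -160 - 40*O)
12484 - H(E(3, -12), -150) = 12484 - (-160 - 40*(-150)) = 12484 - (-160 + 6000) = 12484 - 1*5840 = 12484 - 5840 = 6644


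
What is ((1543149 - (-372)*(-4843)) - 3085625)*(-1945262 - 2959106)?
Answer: 16400559706496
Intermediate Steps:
((1543149 - (-372)*(-4843)) - 3085625)*(-1945262 - 2959106) = ((1543149 - 1*1801596) - 3085625)*(-4904368) = ((1543149 - 1801596) - 3085625)*(-4904368) = (-258447 - 3085625)*(-4904368) = -3344072*(-4904368) = 16400559706496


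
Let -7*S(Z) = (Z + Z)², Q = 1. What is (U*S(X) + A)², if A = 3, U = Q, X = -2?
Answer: 25/49 ≈ 0.51020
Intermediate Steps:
U = 1
S(Z) = -4*Z²/7 (S(Z) = -(Z + Z)²/7 = -4*Z²/7)
(U*S(X) + A)² = (1*(-4/7*(-2)²) + 3)² = (1*(-4/7*4) + 3)² = (1*(-16/7) + 3)² = (-16/7 + 3)² = (5/7)² = 25/49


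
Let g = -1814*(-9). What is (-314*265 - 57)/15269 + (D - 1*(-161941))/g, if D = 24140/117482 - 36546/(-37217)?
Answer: 2433808536523752083/544970614677632118 ≈ 4.4659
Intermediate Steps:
D = 2595957776/2186163797 (D = 24140*(1/117482) - 36546*(-1/37217) = 12070/58741 + 36546/37217 = 2595957776/2186163797 ≈ 1.1874)
g = 16326
(-314*265 - 57)/15269 + (D - 1*(-161941))/g = (-314*265 - 57)/15269 + (2595957776/2186163797 - 1*(-161941))/16326 = (-83210 - 57)*(1/15269) + (2595957776/2186163797 + 161941)*(1/16326) = -83267*1/15269 + (354032147407753/2186163797)*(1/16326) = -83267/15269 + 354032147407753/35691310149822 = 2433808536523752083/544970614677632118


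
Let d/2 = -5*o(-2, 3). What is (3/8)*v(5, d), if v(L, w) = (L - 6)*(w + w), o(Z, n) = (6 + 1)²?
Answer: 735/2 ≈ 367.50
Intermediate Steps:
o(Z, n) = 49 (o(Z, n) = 7² = 49)
d = -490 (d = 2*(-5*49) = 2*(-245) = -490)
v(L, w) = 2*w*(-6 + L) (v(L, w) = (-6 + L)*(2*w) = 2*w*(-6 + L))
(3/8)*v(5, d) = (3/8)*(2*(-490)*(-6 + 5)) = ((⅛)*3)*(2*(-490)*(-1)) = (3/8)*980 = 735/2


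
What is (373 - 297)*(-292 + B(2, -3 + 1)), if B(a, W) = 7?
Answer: -21660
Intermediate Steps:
(373 - 297)*(-292 + B(2, -3 + 1)) = (373 - 297)*(-292 + 7) = 76*(-285) = -21660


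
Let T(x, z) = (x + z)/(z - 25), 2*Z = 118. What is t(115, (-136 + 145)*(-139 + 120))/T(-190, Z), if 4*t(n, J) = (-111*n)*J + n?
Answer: -18554905/131 ≈ -1.4164e+5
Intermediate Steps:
Z = 59 (Z = (½)*118 = 59)
T(x, z) = (x + z)/(-25 + z)
t(n, J) = n/4 - 111*J*n/4 (t(n, J) = ((-111*n)*J + n)/4 = (-111*J*n + n)/4 = (n - 111*J*n)/4 = n/4 - 111*J*n/4)
t(115, (-136 + 145)*(-139 + 120))/T(-190, Z) = ((¼)*115*(1 - 111*(-136 + 145)*(-139 + 120)))/(((-190 + 59)/(-25 + 59))) = ((¼)*115*(1 - 999*(-19)))/((-131/34)) = ((¼)*115*(1 - 111*(-171)))/(((1/34)*(-131))) = ((¼)*115*(1 + 18981))/(-131/34) = ((¼)*115*18982)*(-34/131) = (1091465/2)*(-34/131) = -18554905/131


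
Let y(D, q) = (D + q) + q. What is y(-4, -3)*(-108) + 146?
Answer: 1226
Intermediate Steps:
y(D, q) = D + 2*q
y(-4, -3)*(-108) + 146 = (-4 + 2*(-3))*(-108) + 146 = (-4 - 6)*(-108) + 146 = -10*(-108) + 146 = 1080 + 146 = 1226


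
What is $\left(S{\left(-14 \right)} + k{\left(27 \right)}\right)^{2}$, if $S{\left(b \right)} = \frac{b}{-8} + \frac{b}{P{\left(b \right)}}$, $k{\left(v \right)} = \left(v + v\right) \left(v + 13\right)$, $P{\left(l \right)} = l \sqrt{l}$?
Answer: $\frac{523394255}{112} - \frac{8647 i \sqrt{14}}{28} \approx 4.6732 \cdot 10^{6} - 1155.5 i$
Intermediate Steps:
$P{\left(l \right)} = l^{\frac{3}{2}}$
$k{\left(v \right)} = 2 v \left(13 + v\right)$
$S{\left(b \right)} = \frac{1}{\sqrt{b}} - \frac{b}{8}$ ($S{\left(b \right)} = \frac{b}{-8} + \frac{b}{b^{\frac{3}{2}}} = b \left(- \frac{1}{8}\right) + \frac{b}{b^{\frac{3}{2}}} = - \frac{b}{8} + \frac{1}{\sqrt{b}} = \frac{1}{\sqrt{b}} - \frac{b}{8}$)
$\left(S{\left(-14 \right)} + k{\left(27 \right)}\right)^{2} = \left(\left(\frac{1}{\sqrt{-14}} - - \frac{7}{4}\right) + 2 \cdot 27 \left(13 + 27\right)\right)^{2} = \left(\left(- \frac{i \sqrt{14}}{14} + \frac{7}{4}\right) + 2 \cdot 27 \cdot 40\right)^{2} = \left(\left(\frac{7}{4} - \frac{i \sqrt{14}}{14}\right) + 2160\right)^{2} = \left(\frac{8647}{4} - \frac{i \sqrt{14}}{14}\right)^{2}$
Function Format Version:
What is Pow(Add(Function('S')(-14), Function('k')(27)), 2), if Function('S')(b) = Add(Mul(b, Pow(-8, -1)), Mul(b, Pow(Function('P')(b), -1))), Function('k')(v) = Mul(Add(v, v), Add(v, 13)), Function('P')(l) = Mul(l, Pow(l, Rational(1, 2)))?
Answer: Add(Rational(523394255, 112), Mul(Rational(-8647, 28), I, Pow(14, Rational(1, 2)))) ≈ Add(4.6732e+6, Mul(-1155.5, I))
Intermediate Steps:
Function('P')(l) = Pow(l, Rational(3, 2))
Function('k')(v) = Mul(2, v, Add(13, v)) (Function('k')(v) = Mul(Mul(2, v), Add(13, v)) = Mul(2, v, Add(13, v)))
Function('S')(b) = Add(Pow(b, Rational(-1, 2)), Mul(Rational(-1, 8), b)) (Function('S')(b) = Add(Mul(b, Pow(-8, -1)), Mul(b, Pow(Pow(b, Rational(3, 2)), -1))) = Add(Mul(b, Rational(-1, 8)), Mul(b, Pow(b, Rational(-3, 2)))) = Add(Mul(Rational(-1, 8), b), Pow(b, Rational(-1, 2))) = Add(Pow(b, Rational(-1, 2)), Mul(Rational(-1, 8), b)))
Pow(Add(Function('S')(-14), Function('k')(27)), 2) = Pow(Add(Add(Pow(-14, Rational(-1, 2)), Mul(Rational(-1, 8), -14)), Mul(2, 27, Add(13, 27))), 2) = Pow(Add(Add(Mul(Rational(-1, 14), I, Pow(14, Rational(1, 2))), Rational(7, 4)), Mul(2, 27, 40)), 2) = Pow(Add(Add(Rational(7, 4), Mul(Rational(-1, 14), I, Pow(14, Rational(1, 2)))), 2160), 2) = Pow(Add(Rational(8647, 4), Mul(Rational(-1, 14), I, Pow(14, Rational(1, 2)))), 2)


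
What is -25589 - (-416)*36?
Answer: -10613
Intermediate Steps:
-25589 - (-416)*36 = -25589 - 1*(-14976) = -25589 + 14976 = -10613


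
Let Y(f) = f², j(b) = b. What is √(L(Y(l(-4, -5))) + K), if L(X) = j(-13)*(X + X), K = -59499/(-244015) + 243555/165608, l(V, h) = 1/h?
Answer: √275372713818977734366/20205418060 ≈ 0.82128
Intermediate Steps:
K = 69284583717/40410836120 (K = -59499*(-1/244015) + 243555*(1/165608) = 59499/244015 + 243555/165608 = 69284583717/40410836120 ≈ 1.7145)
L(X) = -26*X (L(X) = -13*(X + X) = -26*X)
√(L(Y(l(-4, -5))) + K) = √(-26*(1/(-5))² + 69284583717/40410836120) = √(-26*(-⅕)² + 69284583717/40410836120) = √(-26*1/25 + 69284583717/40410836120) = √(-26/25 + 69284583717/40410836120) = √(136286570761/202054180600) = √275372713818977734366/20205418060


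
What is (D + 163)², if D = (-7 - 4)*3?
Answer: 16900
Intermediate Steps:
D = -33 (D = -11*3 = -33)
(D + 163)² = (-33 + 163)² = 130² = 16900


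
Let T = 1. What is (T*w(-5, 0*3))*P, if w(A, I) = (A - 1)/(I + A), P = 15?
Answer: 18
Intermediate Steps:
w(A, I) = (-1 + A)/(A + I)
(T*w(-5, 0*3))*P = (1*((-1 - 5)/(-5 + 0*3)))*15 = (1*(-6/(-5 + 0)))*15 = (1*(-6/(-5)))*15 = (1*(-⅕*(-6)))*15 = (1*(6/5))*15 = (6/5)*15 = 18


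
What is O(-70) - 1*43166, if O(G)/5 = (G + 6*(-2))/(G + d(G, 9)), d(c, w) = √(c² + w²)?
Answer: -3525146/81 - 410*√4981/81 ≈ -43878.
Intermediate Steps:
O(G) = 5*(-12 + G)/(G + √(81 + G²)) (O(G) = 5*((G + 6*(-2))/(G + √(G² + 9²))) = 5*((G - 12)/(G + √(G² + 81))) = 5*((-12 + G)/(G + √(81 + G²))) = 5*(-12 + G)/(G + √(81 + G²)))
O(-70) - 1*43166 = 5*(-12 - 70)/(-70 + √(81 + (-70)²)) - 1*43166 = 5*(-82)/(-70 + √(81 + 4900)) - 43166 = 5*(-82)/(-70 + √4981) - 43166 = -410/(-70 + √4981) - 43166 = -43166 - 410/(-70 + √4981)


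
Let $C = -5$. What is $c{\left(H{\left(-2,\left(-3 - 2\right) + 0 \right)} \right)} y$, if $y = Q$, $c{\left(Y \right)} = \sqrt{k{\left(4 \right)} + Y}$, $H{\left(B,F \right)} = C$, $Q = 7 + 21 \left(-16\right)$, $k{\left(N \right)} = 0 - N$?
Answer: $- 987 i \approx - 987.0 i$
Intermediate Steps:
$k{\left(N \right)} = - N$
$Q = -329$ ($Q = 7 - 336 = -329$)
$H{\left(B,F \right)} = -5$
$c{\left(Y \right)} = \sqrt{-4 + Y}$ ($c{\left(Y \right)} = \sqrt{\left(-1\right) 4 + Y} = \sqrt{-4 + Y}$)
$y = -329$
$c{\left(H{\left(-2,\left(-3 - 2\right) + 0 \right)} \right)} y = \sqrt{-4 - 5} \left(-329\right) = \sqrt{-9} \left(-329\right) = 3 i \left(-329\right) = - 987 i$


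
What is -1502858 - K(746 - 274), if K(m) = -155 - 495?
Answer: -1502208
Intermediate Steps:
K(m) = -650
-1502858 - K(746 - 274) = -1502858 - 1*(-650) = -1502858 + 650 = -1502208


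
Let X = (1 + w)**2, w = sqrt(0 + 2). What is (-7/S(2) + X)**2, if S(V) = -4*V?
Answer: 1473/64 + 31*sqrt(2)/2 ≈ 44.936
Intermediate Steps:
w = sqrt(2) ≈ 1.4142
X = (1 + sqrt(2))**2 ≈ 5.8284
(-7/S(2) + X)**2 = (-7/((-4*2)) + (1 + sqrt(2))**2)**2 = (-7/(-8) + (1 + sqrt(2))**2)**2 = (-7*(-1/8) + (1 + sqrt(2))**2)**2 = (7/8 + (1 + sqrt(2))**2)**2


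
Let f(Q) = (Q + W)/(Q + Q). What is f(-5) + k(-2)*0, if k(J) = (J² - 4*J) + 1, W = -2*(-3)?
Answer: -⅒ ≈ -0.10000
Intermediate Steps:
W = 6
k(J) = 1 + J² - 4*J
f(Q) = (6 + Q)/(2*Q) (f(Q) = (Q + 6)/(Q + Q) = (6 + Q)/((2*Q)) = (6 + Q)*(1/(2*Q)) = (6 + Q)/(2*Q))
f(-5) + k(-2)*0 = (½)*(6 - 5)/(-5) + (1 + (-2)² - 4*(-2))*0 = (½)*(-⅕)*1 + (1 + 4 + 8)*0 = -⅒ + 13*0 = -⅒ + 0 = -⅒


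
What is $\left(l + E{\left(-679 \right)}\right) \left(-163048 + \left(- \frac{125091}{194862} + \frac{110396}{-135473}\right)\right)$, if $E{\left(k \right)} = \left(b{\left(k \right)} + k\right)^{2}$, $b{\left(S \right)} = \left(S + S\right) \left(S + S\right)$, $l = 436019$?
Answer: $- \frac{187535689580732978718529414}{338442817} \approx -5.5411 \cdot 10^{17}$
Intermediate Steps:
$b{\left(S \right)} = 4 S^{2}$ ($b{\left(S \right)} = 2 S 2 S = 4 S^{2}$)
$E{\left(k \right)} = \left(k + 4 k^{2}\right)^{2}$ ($E{\left(k \right)} = \left(4 k^{2} + k\right)^{2} = \left(k + 4 k^{2}\right)^{2}$)
$\left(l + E{\left(-679 \right)}\right) \left(-163048 + \left(- \frac{125091}{194862} + \frac{110396}{-135473}\right)\right) = \left(436019 + \left(-679\right)^{2} \left(1 + 4 \left(-679\right)\right)^{2}\right) \left(-163048 + \left(- \frac{125091}{194862} + \frac{110396}{-135473}\right)\right) = \left(436019 + 461041 \left(1 - 2716\right)^{2}\right) \left(-163048 + \left(\left(-125091\right) \frac{1}{194862} + 110396 \left(- \frac{1}{135473}\right)\right)\right) = \left(436019 + 461041 \left(-2715\right)^{2}\right) \left(-163048 - \frac{986113805}{676885634}\right) = \left(436019 + 461041 \cdot 7371225\right) \left(-163048 - \frac{986113805}{676885634}\right) = \left(436019 + 3398436945225\right) \left(- \frac{110365834966237}{676885634}\right) = 3398437381244 \left(- \frac{110365834966237}{676885634}\right) = - \frac{187535689580732978718529414}{338442817}$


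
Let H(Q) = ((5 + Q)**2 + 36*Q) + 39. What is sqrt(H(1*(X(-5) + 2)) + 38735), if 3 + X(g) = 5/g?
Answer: sqrt(38711) ≈ 196.75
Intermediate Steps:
X(g) = -3 + 5/g
H(Q) = 39 + (5 + Q)**2 + 36*Q
sqrt(H(1*(X(-5) + 2)) + 38735) = sqrt((64 + (1*((-3 + 5/(-5)) + 2))**2 + 46*(1*((-3 + 5/(-5)) + 2))) + 38735) = sqrt((64 + (1*((-3 + 5*(-1/5)) + 2))**2 + 46*(1*((-3 + 5*(-1/5)) + 2))) + 38735) = sqrt((64 + (1*((-3 - 1) + 2))**2 + 46*(1*((-3 - 1) + 2))) + 38735) = sqrt((64 + (1*(-4 + 2))**2 + 46*(1*(-4 + 2))) + 38735) = sqrt((64 + (1*(-2))**2 + 46*(1*(-2))) + 38735) = sqrt((64 + (-2)**2 + 46*(-2)) + 38735) = sqrt((64 + 4 - 92) + 38735) = sqrt(-24 + 38735) = sqrt(38711)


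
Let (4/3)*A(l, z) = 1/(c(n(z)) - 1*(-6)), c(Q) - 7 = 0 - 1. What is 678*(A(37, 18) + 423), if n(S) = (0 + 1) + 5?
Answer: 2294691/8 ≈ 2.8684e+5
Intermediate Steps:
n(S) = 6 (n(S) = 1 + 5 = 6)
c(Q) = 6 (c(Q) = 7 + (0 - 1) = 7 - 1 = 6)
A(l, z) = 1/16 (A(l, z) = 3/(4*(6 - 1*(-6))) = 3/(4*(6 + 6)) = (3/4)/12 = (3/4)*(1/12) = 1/16)
678*(A(37, 18) + 423) = 678*(1/16 + 423) = 678*(6769/16) = 2294691/8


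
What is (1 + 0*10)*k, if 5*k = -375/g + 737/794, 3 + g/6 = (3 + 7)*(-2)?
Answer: 33288/45655 ≈ 0.72912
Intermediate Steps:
g = -138 (g = -18 + 6*((3 + 7)*(-2)) = -18 + 6*(10*(-2)) = -18 + 6*(-20) = -18 - 120 = -138)
k = 33288/45655 (k = (-375/(-138) + 737/794)/5 = (-375*(-1/138) + 737*(1/794))/5 = (125/46 + 737/794)/5 = (⅕)*(33288/9131) = 33288/45655 ≈ 0.72912)
(1 + 0*10)*k = (1 + 0*10)*(33288/45655) = (1 + 0)*(33288/45655) = 1*(33288/45655) = 33288/45655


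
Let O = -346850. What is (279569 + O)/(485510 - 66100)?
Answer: -67281/419410 ≈ -0.16042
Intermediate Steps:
(279569 + O)/(485510 - 66100) = (279569 - 346850)/(485510 - 66100) = -67281/419410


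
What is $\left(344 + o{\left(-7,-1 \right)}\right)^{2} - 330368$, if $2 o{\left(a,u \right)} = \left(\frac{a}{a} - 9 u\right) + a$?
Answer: $- \frac{843991}{4} \approx -2.11 \cdot 10^{5}$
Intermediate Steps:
$o{\left(a,u \right)} = \frac{1}{2} + \frac{a}{2} - \frac{9 u}{2}$ ($o{\left(a,u \right)} = \frac{\left(\frac{a}{a} - 9 u\right) + a}{2} = \frac{\left(1 - 9 u\right) + a}{2} = \frac{1 + a - 9 u}{2} = \frac{1}{2} + \frac{a}{2} - \frac{9 u}{2}$)
$\left(344 + o{\left(-7,-1 \right)}\right)^{2} - 330368 = \left(344 + \left(\frac{1}{2} + \frac{1}{2} \left(-7\right) - - \frac{9}{2}\right)\right)^{2} - 330368 = \left(344 + \left(\frac{1}{2} - \frac{7}{2} + \frac{9}{2}\right)\right)^{2} - 330368 = \left(344 + \frac{3}{2}\right)^{2} - 330368 = \left(\frac{691}{2}\right)^{2} - 330368 = \frac{477481}{4} - 330368 = - \frac{843991}{4}$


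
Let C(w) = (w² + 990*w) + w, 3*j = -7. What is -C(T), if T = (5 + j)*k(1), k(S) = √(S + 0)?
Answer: -23848/9 ≈ -2649.8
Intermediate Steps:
j = -7/3 (j = (⅓)*(-7) = -7/3 ≈ -2.3333)
k(S) = √S
T = 8/3 (T = (5 - 7/3)*√1 = (8/3)*1 = 8/3 ≈ 2.6667)
C(w) = w² + 991*w
-C(T) = -8*(991 + 8/3)/3 = -8*2981/(3*3) = -1*23848/9 = -23848/9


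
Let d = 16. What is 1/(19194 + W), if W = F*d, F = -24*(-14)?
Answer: 1/24570 ≈ 4.0700e-5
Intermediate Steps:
F = 336
W = 5376 (W = 336*16 = 5376)
1/(19194 + W) = 1/(19194 + 5376) = 1/24570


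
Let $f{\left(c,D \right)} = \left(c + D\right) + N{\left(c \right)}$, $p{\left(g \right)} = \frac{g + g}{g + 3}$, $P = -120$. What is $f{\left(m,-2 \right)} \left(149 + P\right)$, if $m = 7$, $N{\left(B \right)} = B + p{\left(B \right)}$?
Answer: $\frac{1943}{5} \approx 388.6$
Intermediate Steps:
$p{\left(g \right)} = \frac{2 g}{3 + g}$
$N{\left(B \right)} = B + \frac{2 B}{3 + B}$
$f{\left(c,D \right)} = D + c + \frac{c \left(5 + c\right)}{3 + c}$ ($f{\left(c,D \right)} = \left(c + D\right) + \frac{c \left(5 + c\right)}{3 + c} = \left(D + c\right) + \frac{c \left(5 + c\right)}{3 + c} = D + c + \frac{c \left(5 + c\right)}{3 + c}$)
$f{\left(m,-2 \right)} \left(149 + P\right) = \frac{2 \cdot 7 + \left(3 + 7\right) \left(-2 + 2 \cdot 7\right)}{3 + 7} \left(149 - 120\right) = \frac{14 + 10 \left(-2 + 14\right)}{10} \cdot 29 = \frac{14 + 10 \cdot 12}{10} \cdot 29 = \frac{14 + 120}{10} \cdot 29 = \frac{1}{10} \cdot 134 \cdot 29 = \frac{67}{5} \cdot 29 = \frac{1943}{5}$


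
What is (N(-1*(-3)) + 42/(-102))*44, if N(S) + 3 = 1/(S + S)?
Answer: -7282/51 ≈ -142.78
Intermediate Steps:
N(S) = -3 + 1/(2*S) (N(S) = -3 + 1/(S + S) = -3 + 1/(2*S))
(N(-1*(-3)) + 42/(-102))*44 = ((-3 + 1/(2*((-1*(-3))))) + 42/(-102))*44 = ((-3 + (½)/3) + 42*(-1/102))*44 = ((-3 + (½)*(⅓)) - 7/17)*44 = ((-3 + ⅙) - 7/17)*44 = (-17/6 - 7/17)*44 = -331/102*44 = -7282/51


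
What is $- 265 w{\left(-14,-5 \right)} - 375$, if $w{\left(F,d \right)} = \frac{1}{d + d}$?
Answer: $- \frac{697}{2} \approx -348.5$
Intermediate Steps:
$w{\left(F,d \right)} = \frac{1}{2 d}$
$- 265 w{\left(-14,-5 \right)} - 375 = - 265 \frac{1}{2 \left(-5\right)} - 375 = - 265 \cdot \frac{1}{2} \left(- \frac{1}{5}\right) - 375 = \left(-265\right) \left(- \frac{1}{10}\right) - 375 = \frac{53}{2} - 375 = - \frac{697}{2}$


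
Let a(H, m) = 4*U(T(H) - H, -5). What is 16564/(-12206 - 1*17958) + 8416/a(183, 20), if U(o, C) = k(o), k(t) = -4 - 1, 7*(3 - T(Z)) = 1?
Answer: -15886969/37705 ≈ -421.35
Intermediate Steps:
T(Z) = 20/7 (T(Z) = 3 - 1/7*1 = 3 - 1/7 = 20/7)
k(t) = -5
U(o, C) = -5
a(H, m) = -20 (a(H, m) = 4*(-5) = -20)
16564/(-12206 - 1*17958) + 8416/a(183, 20) = 16564/(-12206 - 1*17958) + 8416/(-20) = 16564/(-12206 - 17958) + 8416*(-1/20) = 16564/(-30164) - 2104/5 = 16564*(-1/30164) - 2104/5 = -4141/7541 - 2104/5 = -15886969/37705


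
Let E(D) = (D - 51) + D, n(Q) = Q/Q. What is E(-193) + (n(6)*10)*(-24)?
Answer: -677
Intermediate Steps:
n(Q) = 1
E(D) = -51 + 2*D (E(D) = (-51 + D) + D = -51 + 2*D)
E(-193) + (n(6)*10)*(-24) = (-51 + 2*(-193)) + (1*10)*(-24) = (-51 - 386) + 10*(-24) = -437 - 240 = -677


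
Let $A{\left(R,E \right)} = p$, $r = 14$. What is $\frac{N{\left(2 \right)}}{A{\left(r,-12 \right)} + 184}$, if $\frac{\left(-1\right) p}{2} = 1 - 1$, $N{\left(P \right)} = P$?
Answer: $\frac{1}{92} \approx 0.01087$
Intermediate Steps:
$p = 0$ ($p = - 2 \left(1 - 1\right) = \left(-2\right) 0 = 0$)
$A{\left(R,E \right)} = 0$
$\frac{N{\left(2 \right)}}{A{\left(r,-12 \right)} + 184} = \frac{1}{0 + 184} \cdot 2 = \frac{1}{184} \cdot 2 = \frac{1}{92}$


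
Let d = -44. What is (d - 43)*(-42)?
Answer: 3654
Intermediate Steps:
(d - 43)*(-42) = (-44 - 43)*(-42) = -87*(-42) = 3654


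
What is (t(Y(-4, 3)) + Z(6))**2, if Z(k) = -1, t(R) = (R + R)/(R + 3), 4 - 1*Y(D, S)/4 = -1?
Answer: 289/529 ≈ 0.54631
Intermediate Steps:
Y(D, S) = 20 (Y(D, S) = 16 - 4*(-1) = 16 + 4 = 20)
t(R) = 2*R/(3 + R) (t(R) = (2*R)/(3 + R) = 2*R/(3 + R))
(t(Y(-4, 3)) + Z(6))**2 = (2*20/(3 + 20) - 1)**2 = (2*20/23 - 1)**2 = (2*20*(1/23) - 1)**2 = (40/23 - 1)**2 = (17/23)**2 = 289/529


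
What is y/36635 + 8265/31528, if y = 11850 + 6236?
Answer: 873003683/1155028280 ≈ 0.75583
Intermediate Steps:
y = 18086
y/36635 + 8265/31528 = 18086/36635 + 8265/31528 = 873003683/1155028280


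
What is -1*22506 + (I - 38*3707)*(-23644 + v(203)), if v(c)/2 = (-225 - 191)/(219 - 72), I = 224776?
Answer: -97238807794/49 ≈ -1.9845e+9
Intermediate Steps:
v(c) = -832/147 (v(c) = 2*((-225 - 191)/(219 - 72)) = 2*(-416/147) = -832/147)
-1*22506 + (I - 38*3707)*(-23644 + v(203)) = -1*22506 + (224776 - 38*3707)*(-23644 - 832/147) = -22506 + (224776 - 140866)*(-3476500/147) = -22506 + 83910*(-3476500/147) = -22506 - 97237705000/49 = -97238807794/49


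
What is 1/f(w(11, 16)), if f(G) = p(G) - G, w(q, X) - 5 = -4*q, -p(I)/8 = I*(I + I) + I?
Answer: -1/23985 ≈ -4.1693e-5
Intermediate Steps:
p(I) = -16*I² - 8*I (p(I) = -8*(I*(I + I) + I) = -8*(I*(2*I) + I) = -8*(2*I² + I) = -8*(I + 2*I²) = -16*I² - 8*I)
w(q, X) = 5 - 4*q
f(G) = -G - 8*G*(1 + 2*G) (f(G) = -8*G*(1 + 2*G) - G = -G - 8*G*(1 + 2*G))
1/f(w(11, 16)) = 1/((5 - 4*11)*(-9 - 16*(5 - 4*11))) = 1/((5 - 44)*(-9 - 16*(5 - 44))) = 1/(-39*(-9 - 16*(-39))) = 1/(-39*(-9 + 624)) = 1/(-39*615) = 1/(-23985) = -1/23985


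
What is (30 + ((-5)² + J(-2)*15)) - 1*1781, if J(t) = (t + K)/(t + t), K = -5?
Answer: -6799/4 ≈ -1699.8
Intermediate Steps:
J(t) = (-5 + t)/(2*t) (J(t) = (t - 5)/(t + t) = (-5 + t)/((2*t)) = (-5 + t)*(1/(2*t)) = (-5 + t)/(2*t))
(30 + ((-5)² + J(-2)*15)) - 1*1781 = (30 + ((-5)² + ((½)*(-5 - 2)/(-2))*15)) - 1*1781 = (30 + (25 + ((½)*(-½)*(-7))*15)) - 1781 = (30 + (25 + (7/4)*15)) - 1781 = (30 + (25 + 105/4)) - 1781 = (30 + 205/4) - 1781 = 325/4 - 1781 = -6799/4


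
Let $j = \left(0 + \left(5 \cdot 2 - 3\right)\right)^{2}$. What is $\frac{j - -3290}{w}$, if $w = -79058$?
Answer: $- \frac{477}{11294} \approx -0.042235$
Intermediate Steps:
$j = 49$ ($j = \left(0 + \left(10 - 3\right)\right)^{2} = \left(0 + 7\right)^{2} = 7^{2} = 49$)
$\frac{j - -3290}{w} = \frac{49 - -3290}{-79058} = \left(49 + 3290\right) \left(- \frac{1}{79058}\right) = 3339 \left(- \frac{1}{79058}\right) = - \frac{477}{11294}$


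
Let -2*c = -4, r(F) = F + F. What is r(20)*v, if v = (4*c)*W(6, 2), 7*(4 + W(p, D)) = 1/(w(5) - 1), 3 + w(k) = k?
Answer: -8640/7 ≈ -1234.3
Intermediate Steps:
r(F) = 2*F
w(k) = -3 + k
c = 2 (c = -1/2*(-4) = 2)
W(p, D) = -27/7 (W(p, D) = -4 + 1/(7*((-3 + 5) - 1)) = -4 + 1/(7*(2 - 1)) = -4 + (1/7)/1 = -4 + (1/7)*1 = -4 + 1/7 = -27/7)
v = -216/7 (v = (4*2)*(-27/7) = 8*(-27/7) = -216/7 ≈ -30.857)
r(20)*v = (2*20)*(-216/7) = 40*(-216/7) = -8640/7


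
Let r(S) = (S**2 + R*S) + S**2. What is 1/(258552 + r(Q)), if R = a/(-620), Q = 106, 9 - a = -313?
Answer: 155/43550187 ≈ 3.5591e-6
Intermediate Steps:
a = 322 (a = 9 - 1*(-313) = 9 + 313 = 322)
R = -161/310 (R = 322/(-620) = 322*(-1/620) = -161/310 ≈ -0.51935)
r(S) = 2*S**2 - 161*S/310 (r(S) = (S**2 - 161*S/310) + S**2 = 2*S**2 - 161*S/310)
1/(258552 + r(Q)) = 1/(258552 + (1/310)*106*(-161 + 620*106)) = 1/(258552 + (1/310)*106*(-161 + 65720)) = 1/(258552 + (1/310)*106*65559) = 1/(258552 + 3474627/155) = 1/(43550187/155) = 155/43550187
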